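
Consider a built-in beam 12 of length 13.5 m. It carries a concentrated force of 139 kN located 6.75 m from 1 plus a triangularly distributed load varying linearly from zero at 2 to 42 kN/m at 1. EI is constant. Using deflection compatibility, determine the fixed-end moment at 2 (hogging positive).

Take the two fixed-end moments M_1, M_2 as redundants; the released structure is the simple span 12.
On the primary (simply-supported) span, the end slopes from the loading are:
  at 1: point load 139 at a = 6.75: Pab(L + b)/(6LEI) = 1583/EI
  at 2: point load 139 at a = 6.75: Pab(L + a)/(6LEI) = 1583/EI
  at 1: triangular load, peak 42: w₀L³/(45EI) = 2296/EI
  at 2: triangular load, peak 42: 7w₀L³/(360EI) = 2009/EI
  θ_10 = 3880/EI,  θ_20 = 3593/EI
Flexibility coefficients: a unit moment at one end gives L/(3EI) there and L/(6EI) at the far end, so f₁₁ = f₂₂ = 4.5/EI and f₁₂ = f₂₁ = 2.25/EI.
Compatibility — zero rotation at each built-in end:
  4.5 M_1 + 2.25 M_2 = 3880
  2.25 M_1 + 4.5 M_2 = 3593
Solving the pair gives M_1 = 617.3 kN·m and M_2 = 489.7 kN·m (hogging).

M_2 = 489.7 kN·m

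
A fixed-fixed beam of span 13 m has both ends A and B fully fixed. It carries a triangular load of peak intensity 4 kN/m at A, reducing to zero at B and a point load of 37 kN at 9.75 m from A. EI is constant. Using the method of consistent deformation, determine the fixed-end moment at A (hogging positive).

M_A = 56.35 kN·m

Take the two fixed-end moments M_A, M_B as redundants; the released structure is the simple span AB.
End rotations of the released simple span under the applied load (×1/EI):
  at A: triangular load, peak 4: w₀L³/(45EI) = 195.3/EI
  at B: triangular load, peak 4: 7w₀L³/(360EI) = 170.9/EI
  at A: point load 37 at a = 9.75: Pab(L + b)/(6LEI) = 244.3/EI
  at B: point load 37 at a = 9.75: Pab(L + a)/(6LEI) = 342/EI
  θ_A0 = 439.5/EI,  θ_B0 = 512.8/EI
Flexibility coefficients: a unit moment at one end gives L/(3EI) there and L/(6EI) at the far end, so f₁₁ = f₂₂ = 4.333/EI and f₁₂ = f₂₁ = 2.167/EI.
Compatibility — zero rotation at each built-in end:
  4.333 M_A + 2.167 M_B = 439.5
  2.167 M_A + 4.333 M_B = 512.8
Solving the pair gives M_A = 56.35 kN·m and M_B = 90.17 kN·m (hogging).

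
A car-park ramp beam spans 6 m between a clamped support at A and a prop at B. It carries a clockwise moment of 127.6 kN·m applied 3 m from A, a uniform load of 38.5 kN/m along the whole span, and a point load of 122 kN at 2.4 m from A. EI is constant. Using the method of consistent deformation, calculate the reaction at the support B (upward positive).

Choose R_B as the redundant. The primary structure is the cantilever fixed at A.
Deflection at B on the released cantilever, summing each load's contribution:
  clockwise couple 127.6 at a = 3: M₀a(2L − a)/(2EI) = 1723/EI
  UDL 38.5: wL⁴/(8EI) = 6237/EI
  point load 122 at a = 2.4: Pa²(3L − a)/(6EI) = 1827/EI
  δ_0 = 9787/EI
Tip deflection under a unit load at B: L³/(3EI) = 72/EI.
The prop prevents deflection at B: R_B = δ_0/δ_{BB} = 9787/72 = 135.9 kN.

R_B = 135.9 kN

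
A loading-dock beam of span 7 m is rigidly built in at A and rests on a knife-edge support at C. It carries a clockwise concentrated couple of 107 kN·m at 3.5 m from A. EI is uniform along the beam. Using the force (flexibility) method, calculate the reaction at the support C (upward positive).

Choose R_C as the redundant. The primary structure is the cantilever fixed at A.
Primary-structure tip deflection at C by superposition:
  clockwise couple 107 at a = 3.5: M₀a(2L − a)/(2EI) = 1966/EI
Tip deflection under a unit load at C: L³/(3EI) = 114.3/EI.
The prop prevents deflection at C: R_C = δ_0/δ_{CC} = 1966/114.3 = 17.2 kN.

R_C = 17.2 kN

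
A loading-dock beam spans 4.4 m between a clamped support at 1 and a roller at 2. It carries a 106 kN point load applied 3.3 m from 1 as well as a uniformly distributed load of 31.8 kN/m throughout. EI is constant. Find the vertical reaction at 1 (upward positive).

Remove the prop at 2; the released (primary) structure is a cantilever built in at 1.
Deflection at 2 on the released cantilever, summing each load's contribution:
  point load 106 at a = 3.3: Pa²(3L − a)/(6EI) = 1905/EI
  UDL 31.8: wL⁴/(8EI) = 1490/EI
  δ_0 = 3395/EI
Flexibility coefficient — unit upward force at 2: δ_{22} = L³/(3EI) = 28.39/EI.
Compatibility at 2: δ_0 − R_2·δ_{22} = 0, so R_2 = 3395/28.39 = 119.5 kN.
Vertical equilibrium: R_1 = ΣP − R_2 = 245.9 − 119.5 = 126.4 kN.

R_1 = 126.4 kN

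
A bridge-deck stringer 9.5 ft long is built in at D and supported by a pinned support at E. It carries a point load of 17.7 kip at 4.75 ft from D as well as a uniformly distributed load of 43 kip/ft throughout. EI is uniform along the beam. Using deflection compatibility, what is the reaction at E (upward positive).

Release the roller at E. Primary structure: cantilever fixed at D.
Deflection at E on the released cantilever, summing each load's contribution:
  point load 17.7 at a = 4.75: Pa²(3L − a)/(6EI) = 1581/EI
  UDL 43: wL⁴/(8EI) = 43780/EI
  δ_0 = 45360/EI
Flexibility coefficient — unit upward force at E: δ_{EE} = L³/(3EI) = 285.8/EI.
The prop prevents deflection at E: R_E = δ_0/δ_{EE} = 45360/285.8 = 158.7 kip.

R_E = 158.7 kip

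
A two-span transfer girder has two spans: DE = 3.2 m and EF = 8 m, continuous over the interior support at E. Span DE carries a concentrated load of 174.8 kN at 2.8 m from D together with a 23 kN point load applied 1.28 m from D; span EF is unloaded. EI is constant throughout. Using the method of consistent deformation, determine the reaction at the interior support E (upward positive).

Insert a hinge at E; M_E is the redundant, and each span becomes simply supported.
Rotations at E on the released spans (each span's end-slope, ×1/EI):
  span DE: point load 174.8 at a = 2.8: Pab(L + a)/(6LEI) = 61.18/EI
  span DE: point load 23 at a = 1.28: Pab(L + a)/(6LEI) = 13.19/EI
  relative rotation θ_0 = (74.37 + 0)/EI = 74.37/EI
A unit hogging moment at E produces rotation L₁/(3EI) + L₂/(3EI) = 3.733/EI.
Compatibility: M_E·(L₁+L₂)/(3EI) = θ_0, giving M_E = 19.92 kN·m (hogging).
Span DE, ΣM about D with M_E applied at E: R_E^{DE}·3.2 = 518.9 + 19.92, so R_E^{DE} = 168.4 kN and R_D = 197.8 − 168.4 = 29.42 kN.
Span EF, ΣM about F: R_E^{EF}·8 = 0 + 19.92, so R_E^{EF} = 2.49 kN and R_F = 0 − 2.49 = -2.49 kN.
R_E = 168.4 + 2.49 = 170.9 kN.

R_E = 170.9 kN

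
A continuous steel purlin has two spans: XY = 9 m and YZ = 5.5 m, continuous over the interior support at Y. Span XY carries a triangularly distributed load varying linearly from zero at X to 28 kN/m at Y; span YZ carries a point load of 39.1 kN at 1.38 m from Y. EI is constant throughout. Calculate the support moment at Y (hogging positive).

Insert a hinge at Y; M_Y is the redundant, and each span becomes simply supported.
Rotations at Y on the released spans (each span's end-slope, ×1/EI):
  span XY: triangular load, peak 28: w₀L³/(45EI) = 453.6/EI
  span YZ: point load 39.1 at a = 1.38: Pab(L + b)/(6LEI) = 64.81/EI
  relative rotation θ_0 = (453.6 + 64.81)/EI = 518.4/EI
A unit hogging moment at Y produces rotation L₁/(3EI) + L₂/(3EI) = 4.833/EI.
Slope continuity at Y: θ_0 = M_Y·4.833/EI, so M_Y = 518.4/4.833 = 107.3 kN·m (hogging).

M_Y = 107.3 kN·m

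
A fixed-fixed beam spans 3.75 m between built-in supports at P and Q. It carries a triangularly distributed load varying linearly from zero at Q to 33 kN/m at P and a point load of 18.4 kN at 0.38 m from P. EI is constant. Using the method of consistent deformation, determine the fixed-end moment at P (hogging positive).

M_P = 28.85 kN·m

Release both end moments; the primary structure is a simply-supported span PQ with redundants M_P and M_Q.
Simple-span end rotations at P and Q under the given loads:
  at P: triangular load, peak 33: w₀L³/(45EI) = 38.67/EI
  at Q: triangular load, peak 33: 7w₀L³/(360EI) = 33.84/EI
  at P: point load 18.4 at a = 0.38: Pab(L + b)/(6LEI) = 7.456/EI
  at Q: point load 18.4 at a = 0.38: Pab(L + a)/(6LEI) = 4.325/EI
  θ_P0 = 46.13/EI,  θ_Q0 = 38.16/EI
Flexibility coefficients: a unit moment at one end gives L/(3EI) there and L/(6EI) at the far end, so f₁₁ = f₂₂ = 1.25/EI and f₁₂ = f₂₁ = 0.625/EI.
Compatibility — zero rotation at each built-in end:
  1.25 M_P + 0.625 M_Q = 46.13
  0.625 M_P + 1.25 M_Q = 38.16
Solving the pair gives M_P = 28.85 kN·m and M_Q = 16.11 kN·m (hogging).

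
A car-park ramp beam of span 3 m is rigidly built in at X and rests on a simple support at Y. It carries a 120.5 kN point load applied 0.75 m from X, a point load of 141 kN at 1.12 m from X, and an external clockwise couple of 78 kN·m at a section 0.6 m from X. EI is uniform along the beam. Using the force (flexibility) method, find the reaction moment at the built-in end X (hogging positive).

M_X = 175.7 kN·m

Remove the prop at Y; the released (primary) structure is a cantilever built in at X.
Free-end deflection of the primary structure under the applied loading (downward +):
  point load 120.5 at a = 0.75: Pa²(3L − a)/(6EI) = 93.2/EI
  point load 141 at a = 1.12: Pa²(3L − a)/(6EI) = 232.3/EI
  clockwise couple 78 at a = 0.6: M₀a(2L − a)/(2EI) = 126.4/EI
  δ_0 = 451.8/EI
Tip deflection under a unit load at Y: L³/(3EI) = 9/EI.
Compatibility at Y: δ_0 − R_Y·δ_{YY} = 0, so R_Y = 451.8/9 = 50.21 kN.
Moment equilibrium about X: M_X = Σ(load moments about X) − R_Y·L = 326.3 − 50.21×3 = 175.7 kN·m.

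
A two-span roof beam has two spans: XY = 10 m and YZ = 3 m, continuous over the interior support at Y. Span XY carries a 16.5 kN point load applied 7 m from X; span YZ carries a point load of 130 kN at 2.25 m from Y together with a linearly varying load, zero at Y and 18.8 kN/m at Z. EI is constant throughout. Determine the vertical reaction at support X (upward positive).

R_X = 1.402 kN

Release continuity at Y by inserting a hinge; the redundant is the internal moment M_Y. The primary structure is two simply-supported spans XY and YZ.
Discontinuity in slope at Y on the released structure — sum the simple-span end rotations:
  span XY: point load 16.5 at a = 7: Pab(L + a)/(6LEI) = 98.17/EI
  span YZ: point load 130 at a = 2.25: Pab(L + b)/(6LEI) = 45.7/EI
  span YZ: triangular load, peak 18.8: 7w₀L³/(360EI) = 9.87/EI
  relative rotation θ_0 = (98.17 + 55.57)/EI = 153.7/EI
A unit hogging moment at Y produces rotation L₁/(3EI) + L₂/(3EI) = 4.333/EI.
Compatibility: M_Y·(L₁+L₂)/(3EI) = θ_0, giving M_Y = 35.48 kN·m (hogging).
Span XY, ΣM about X with M_Y applied at Y: R_Y^{XY}·10 = 115.5 + 35.48, so R_Y^{XY} = 15.1 kN and R_X = 16.5 − 15.1 = 1.402 kN.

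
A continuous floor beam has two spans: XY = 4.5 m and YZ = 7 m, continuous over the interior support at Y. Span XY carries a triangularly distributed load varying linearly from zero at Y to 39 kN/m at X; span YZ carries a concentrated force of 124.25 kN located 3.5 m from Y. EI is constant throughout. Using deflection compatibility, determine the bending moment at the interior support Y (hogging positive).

M_Y = 117.3 kN·m

Release continuity at Y by inserting a hinge; the redundant is the internal moment M_Y. The primary structure is two simply-supported spans XY and YZ.
End slopes at the hinge Y, treating each span as simply supported:
  span XY: triangular load, peak 39: 7w₀L³/(360EI) = 69.1/EI
  span YZ: point load 124.25 at a = 3.5: Pab(L + b)/(6LEI) = 380.5/EI
  relative rotation θ_0 = (69.1 + 380.5)/EI = 449.6/EI
A unit hogging moment at Y produces rotation L₁/(3EI) + L₂/(3EI) = 3.833/EI.
Compatibility: M_Y·(L₁+L₂)/(3EI) = θ_0, giving M_Y = 117.3 kN·m (hogging).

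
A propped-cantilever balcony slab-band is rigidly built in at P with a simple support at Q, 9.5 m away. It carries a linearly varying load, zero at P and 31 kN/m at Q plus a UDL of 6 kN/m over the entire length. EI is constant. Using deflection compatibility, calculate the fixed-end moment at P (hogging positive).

M_P = 230.9 kN·m

Choose R_Q as the redundant. The primary structure is the cantilever fixed at P.
Downward deflection at the released point Q due to the loads:
  triangular load, peak 31 at the free end: 11w₀L⁴/(120EI) = 23146/EI
  UDL 6: wL⁴/(8EI) = 6109/EI
  δ_0 = 29254/EI
Tip deflection under a unit load at Q: L³/(3EI) = 285.8/EI.
Compatibility at Q: δ_0 − R_Q·δ_{QQ} = 0, so R_Q = 29254/285.8 = 102.4 kN.
Moment equilibrium about P: M_P = Σ(load moments about P) − R_Q·L = 1203 − 102.4×9.5 = 230.9 kN·m.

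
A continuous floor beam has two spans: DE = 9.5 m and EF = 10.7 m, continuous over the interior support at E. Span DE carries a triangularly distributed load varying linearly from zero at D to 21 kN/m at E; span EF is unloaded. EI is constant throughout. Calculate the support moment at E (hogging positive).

Release continuity at E by inserting a hinge; the redundant is the internal moment M_E. The primary structure is two simply-supported spans DE and EF.
Discontinuity in slope at E on the released structure — sum the simple-span end rotations:
  span DE: triangular load, peak 21: w₀L³/(45EI) = 400.1/EI
  relative rotation θ_0 = (400.1 + 0)/EI = 400.1/EI
A unit hogging moment at E produces rotation L₁/(3EI) + L₂/(3EI) = 6.733/EI.
Slope continuity at E: θ_0 = M_E·6.733/EI, so M_E = 400.1/6.733 = 59.42 kN·m (hogging).

M_E = 59.42 kN·m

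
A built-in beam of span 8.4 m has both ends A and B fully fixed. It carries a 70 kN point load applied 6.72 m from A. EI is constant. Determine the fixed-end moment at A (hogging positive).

Release both end moments; the primary structure is a simply-supported span AB with redundants M_A and M_B.
Simple-span end rotations at A and B under the given loads:
  at A: point load 70 at a = 6.72: Pab(L + b)/(6LEI) = 158.1/EI
  at B: point load 70 at a = 6.72: Pab(L + a)/(6LEI) = 237.1/EI
  θ_A0 = 158.1/EI,  θ_B0 = 237.1/EI
Flexibility coefficients: a unit moment at one end gives L/(3EI) there and L/(6EI) at the far end, so f₁₁ = f₂₂ = 2.8/EI and f₁₂ = f₂₁ = 1.4/EI.
Compatibility — zero rotation at each built-in end:
  2.8 M_A + 1.4 M_B = 158.1
  1.4 M_A + 2.8 M_B = 237.1
Solving the pair gives M_A = 18.82 kN·m and M_B = 75.26 kN·m (hogging).

M_A = 18.82 kN·m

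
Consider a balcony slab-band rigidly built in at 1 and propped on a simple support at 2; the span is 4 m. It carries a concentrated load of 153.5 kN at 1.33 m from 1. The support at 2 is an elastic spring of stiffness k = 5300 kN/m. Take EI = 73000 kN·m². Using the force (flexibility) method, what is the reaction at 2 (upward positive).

Choose R_2 as the redundant. The primary structure is the cantilever fixed at 1.
Free-end deflection of the primary structure under the applied loading (downward +):
  point load 153.5 at a = 1.33: Pa²(3L − a)/(6EI) = 482.9/EI
Tip deflection under a unit load at 2: L³/(3EI) = 21.33/EI.
With EI = 73000 kN·m²: δ_0 = 0.006615 m and δ_{22} = 0.000292 m/kN.
Compatibility — the spring shortens by R_2/k under the reaction it provides: δ_0 − R_2·δ_{22} = R_2/k. With 1/k = 0.000189 m/kN, R_2 = δ_0 / (δ_{22} + 1/k) = 0.006615 / (0.000292 + 0.000189) = 13.75 kN.

R_2 = 13.75 kN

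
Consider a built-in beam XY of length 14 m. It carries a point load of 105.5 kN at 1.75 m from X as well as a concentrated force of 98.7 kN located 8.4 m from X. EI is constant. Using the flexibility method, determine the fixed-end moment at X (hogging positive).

Take the two fixed-end moments M_X, M_Y as redundants; the released structure is the simple span XY.
Simple-span end rotations at X and Y under the given loads:
  at X: point load 105.5 at a = 1.75: Pab(L + b)/(6LEI) = 706.8/EI
  at Y: point load 105.5 at a = 1.75: Pab(L + a)/(6LEI) = 424.1/EI
  at X: point load 98.7 at a = 8.4: Pab(L + b)/(6LEI) = 1083/EI
  at Y: point load 98.7 at a = 8.4: Pab(L + a)/(6LEI) = 1238/EI
  θ_X0 = 1790/EI,  θ_Y0 = 1662/EI
Flexibility coefficients: a unit moment at one end gives L/(3EI) there and L/(6EI) at the far end, so f₁₁ = f₂₂ = 4.667/EI and f₁₂ = f₂₁ = 2.333/EI.
Compatibility — zero rotation at each built-in end:
  4.667 M_X + 2.333 M_Y = 1790
  2.333 M_X + 4.667 M_Y = 1662
Solving the pair gives M_X = 274 kN·m and M_Y = 219.2 kN·m (hogging).

M_X = 274 kN·m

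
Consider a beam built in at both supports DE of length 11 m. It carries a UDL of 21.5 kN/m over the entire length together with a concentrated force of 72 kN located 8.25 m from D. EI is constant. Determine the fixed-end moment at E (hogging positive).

M_E = 328.2 kN·m

Release both end moments; the primary structure is a simply-supported span DE with redundants M_D and M_E.
End rotations of the released simple span under the applied load (×1/EI):
  at D: UDL 21.5: wL³/(24EI) = 1192/EI
  at E: UDL 21.5: wL³/(24EI) = 1192/EI
  at D: point load 72 at a = 8.25: Pab(L + b)/(6LEI) = 340.3/EI
  at E: point load 72 at a = 8.25: Pab(L + a)/(6LEI) = 476.4/EI
  θ_D0 = 1533/EI,  θ_E0 = 1669/EI
Flexibility coefficients: a unit moment at one end gives L/(3EI) there and L/(6EI) at the far end, so f₁₁ = f₂₂ = 3.667/EI and f₁₂ = f₂₁ = 1.833/EI.
Compatibility — zero rotation at each built-in end:
  3.667 M_D + 1.833 M_E = 1533
  1.833 M_D + 3.667 M_E = 1669
Solving the pair gives M_D = 253.9 kN·m and M_E = 328.2 kN·m (hogging).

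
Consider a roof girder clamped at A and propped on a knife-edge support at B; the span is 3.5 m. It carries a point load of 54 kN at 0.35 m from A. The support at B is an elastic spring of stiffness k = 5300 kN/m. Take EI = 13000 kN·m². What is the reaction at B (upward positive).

R_B = 0.6683 kN

Release the roller at B. Primary structure: cantilever fixed at A.
Primary-structure tip deflection at B by superposition:
  point load 54 at a = 0.35: Pa²(3L − a)/(6EI) = 11.19/EI
Tip deflection under a unit load at B: L³/(3EI) = 14.29/EI.
With EI = 13000 kN·m²: δ_0 = 0.000861 m and δ_{BB} = 0.001099 m/kN.
Compatibility — the spring shortens by R_B/k under the reaction it provides: δ_0 − R_B·δ_{BB} = R_B/k. With 1/k = 0.000189 m/kN, R_B = δ_0 / (δ_{BB} + 1/k) = 0.000861 / (0.001099 + 0.000189) = 0.6683 kN.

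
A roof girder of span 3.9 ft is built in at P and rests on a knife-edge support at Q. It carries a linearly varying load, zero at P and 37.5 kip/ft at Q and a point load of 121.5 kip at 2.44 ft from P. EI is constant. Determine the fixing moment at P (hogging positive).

M_P = 109.5 kip·ft

Release the roller at Q. Primary structure: cantilever fixed at P.
Primary-structure tip deflection at Q by superposition:
  triangular load, peak 37.5 at the free end: 11w₀L⁴/(120EI) = 795.2/EI
  point load 121.5 at a = 2.44: Pa²(3L − a)/(6EI) = 1116/EI
  δ_0 = 1912/EI
Tip deflection under a unit load at Q: L³/(3EI) = 19.77/EI.
Compatibility at Q: δ_0 − R_Q·δ_{QQ} = 0, so R_Q = 1912/19.77 = 96.68 kip.
Moment equilibrium about P: M_P = Σ(load moments about P) − R_Q·L = 486.6 − 96.68×3.9 = 109.5 kip·ft.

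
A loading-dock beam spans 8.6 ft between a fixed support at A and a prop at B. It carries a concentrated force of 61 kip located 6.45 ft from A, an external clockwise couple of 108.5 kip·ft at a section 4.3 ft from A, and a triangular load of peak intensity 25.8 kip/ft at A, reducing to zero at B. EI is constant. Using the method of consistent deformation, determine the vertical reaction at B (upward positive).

R_B = 74.98 kip

Take the reaction at B as the redundant and release it; the primary structure is a cantilever fixed at A.
Primary-structure tip deflection at B by superposition:
  point load 61 at a = 6.45: Pa²(3L − a)/(6EI) = 8184/EI
  clockwise couple 108.5 at a = 4.3: M₀a(2L − a)/(2EI) = 3009/EI
  triangular load, peak 25.8 at the fixed end: w₀L⁴/(30EI) = 4704/EI
  δ_0 = 15898/EI
Tip deflection under a unit load at B: L³/(3EI) = 212/EI.
The prop prevents deflection at B: R_B = δ_0/δ_{BB} = 15898/212 = 74.98 kip.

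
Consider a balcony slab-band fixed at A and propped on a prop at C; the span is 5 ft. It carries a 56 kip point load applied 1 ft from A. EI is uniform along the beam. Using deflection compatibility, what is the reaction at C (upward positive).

Choose R_C as the redundant. The primary structure is the cantilever fixed at A.
Primary-structure tip deflection at C by superposition:
  point load 56 at a = 1: Pa²(3L − a)/(6EI) = 130.7/EI
Flexibility coefficient — unit upward force at C: δ_{CC} = L³/(3EI) = 41.67/EI.
The prop prevents deflection at C: R_C = δ_0/δ_{CC} = 130.7/41.67 = 3.136 kip.

R_C = 3.136 kip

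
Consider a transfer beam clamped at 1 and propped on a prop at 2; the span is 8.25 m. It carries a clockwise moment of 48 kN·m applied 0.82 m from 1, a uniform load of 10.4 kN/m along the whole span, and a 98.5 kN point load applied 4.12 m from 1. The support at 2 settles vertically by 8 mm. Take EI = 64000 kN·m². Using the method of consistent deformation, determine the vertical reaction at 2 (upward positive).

Take the reaction at 2 as the redundant and release it; the primary structure is a cantilever fixed at 1.
Downward deflection at the released point 2 due to the loads:
  clockwise couple 48 at a = 0.82: M₀a(2L − a)/(2EI) = 308.6/EI
  UDL 10.4: wL⁴/(8EI) = 6022/EI
  point load 98.5 at a = 4.12: Pa²(3L − a)/(6EI) = 5749/EI
  δ_0 = 12080/EI
Tip deflection under a unit load at 2: L³/(3EI) = 187.2/EI.
With EI = 64000 kN·m²: δ_0 = 0.18874 m and δ_{22} = 0.002925 m/kN.
Compatibility — the beam at 2 must follow the support down by 0.008 m: δ_0 − R_2·δ_{22} = 0.008, so R_2 = (0.18874 − 0.008)/0.002925 = 61.8 kN.

R_2 = 61.8 kN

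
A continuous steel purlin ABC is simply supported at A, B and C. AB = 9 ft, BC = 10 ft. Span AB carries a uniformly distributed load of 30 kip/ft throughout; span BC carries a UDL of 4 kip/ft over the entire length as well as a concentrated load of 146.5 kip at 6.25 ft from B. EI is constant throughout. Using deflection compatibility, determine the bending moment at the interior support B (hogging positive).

Release continuity at B by inserting a hinge; the redundant is the internal moment M_B. The primary structure is two simply-supported spans AB and BC.
Rotations at B on the released spans (each span's end-slope, ×1/EI):
  span AB: UDL 30: wL³/(24EI) = 911.2/EI
  span BC: UDL 4: wL³/(24EI) = 166.7/EI
  span BC: point load 146.5 at a = 6.25: Pab(L + b)/(6LEI) = 786.9/EI
  relative rotation θ_0 = (911.2 + 953.5)/EI = 1865/EI
A unit hogging moment at B produces rotation L₁/(3EI) + L₂/(3EI) = 6.333/EI.
Compatibility: M_B·(L₁+L₂)/(3EI) = θ_0, giving M_B = 294.4 kip·ft (hogging).

M_B = 294.4 kip·ft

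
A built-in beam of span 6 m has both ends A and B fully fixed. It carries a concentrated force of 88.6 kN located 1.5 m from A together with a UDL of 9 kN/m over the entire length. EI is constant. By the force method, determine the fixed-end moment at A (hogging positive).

Release both end moments; the primary structure is a simply-supported span AB with redundants M_A and M_B.
End rotations of the released simple span under the applied load (×1/EI):
  at A: point load 88.6 at a = 1.5: Pab(L + b)/(6LEI) = 174.4/EI
  at B: point load 88.6 at a = 1.5: Pab(L + a)/(6LEI) = 124.6/EI
  at A: UDL 9: wL³/(24EI) = 81/EI
  at B: UDL 9: wL³/(24EI) = 81/EI
  θ_A0 = 255.4/EI,  θ_B0 = 205.6/EI
Flexibility coefficients: a unit moment at one end gives L/(3EI) there and L/(6EI) at the far end, so f₁₁ = f₂₂ = 2/EI and f₁₂ = f₂₁ = 1/EI.
Compatibility — zero rotation at each built-in end:
  2 M_A + 1 M_B = 255.4
  1 M_A + 2 M_B = 205.6
Solving the pair gives M_A = 101.8 kN·m and M_B = 51.92 kN·m (hogging).

M_A = 101.8 kN·m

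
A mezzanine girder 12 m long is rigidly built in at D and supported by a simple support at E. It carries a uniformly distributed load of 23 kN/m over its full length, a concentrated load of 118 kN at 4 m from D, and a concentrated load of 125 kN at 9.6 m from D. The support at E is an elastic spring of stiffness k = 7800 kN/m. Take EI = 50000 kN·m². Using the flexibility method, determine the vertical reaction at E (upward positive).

R_E = 206.7 kN

Remove the prop at E; the released (primary) structure is a cantilever built in at D.
Primary-structure tip deflection at E by superposition:
  UDL 23: wL⁴/(8EI) = 59616/EI
  point load 118 at a = 4: Pa²(3L − a)/(6EI) = 10069/EI
  point load 125 at a = 9.6: Pa²(3L − a)/(6EI) = 50688/EI
  δ_0 = 120373/EI
Flexibility coefficient — unit upward force at E: δ_{EE} = L³/(3EI) = 576/EI.
With EI = 50000 kN·m²: δ_0 = 2.4075 m and δ_{EE} = 0.01152 m/kN.
Compatibility — the spring shortens by R_E/k under the reaction it provides: δ_0 − R_E·δ_{EE} = R_E/k. With 1/k = 0.000128 m/kN, R_E = δ_0 / (δ_{EE} + 1/k) = 2.4075 / (0.01152 + 0.000128) = 206.7 kN.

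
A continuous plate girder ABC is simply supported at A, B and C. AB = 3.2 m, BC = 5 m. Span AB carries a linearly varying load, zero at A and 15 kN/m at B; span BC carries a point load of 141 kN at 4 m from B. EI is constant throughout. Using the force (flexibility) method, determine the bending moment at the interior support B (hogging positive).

M_B = 45.26 kN·m

Take M_B as the redundant. Released structure: two simple spans AB and BC with a hinge at B.
Rotations at B on the released spans (each span's end-slope, ×1/EI):
  span AB: triangular load, peak 15: w₀L³/(45EI) = 10.92/EI
  span BC: point load 141 at a = 4: Pab(L + b)/(6LEI) = 112.8/EI
  relative rotation θ_0 = (10.92 + 112.8)/EI = 123.7/EI
A unit hogging moment at B produces rotation L₁/(3EI) + L₂/(3EI) = 2.733/EI.
Slope continuity at B: θ_0 = M_B·2.733/EI, so M_B = 123.7/2.733 = 45.26 kN·m (hogging).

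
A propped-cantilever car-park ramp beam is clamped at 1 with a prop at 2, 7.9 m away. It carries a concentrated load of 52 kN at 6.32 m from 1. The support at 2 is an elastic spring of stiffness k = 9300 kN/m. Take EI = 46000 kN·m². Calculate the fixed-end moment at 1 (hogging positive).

M_1 = 47.89 kN·m

Choose R_2 as the redundant. The primary structure is the cantilever fixed at 1.
Deflection at 2 on the released cantilever, summing each load's contribution:
  point load 52 at a = 6.32: Pa²(3L − a)/(6EI) = 6016/EI
Flexibility coefficient — unit upward force at 2: δ_{22} = L³/(3EI) = 164.3/EI.
With EI = 46000 kN·m²: δ_0 = 0.13079 m and δ_{22} = 0.003573 m/kN.
Compatibility — the spring shortens by R_2/k under the reaction it provides: δ_0 − R_2·δ_{22} = R_2/k. With 1/k = 0.000108 m/kN, R_2 = δ_0 / (δ_{22} + 1/k) = 0.13079 / (0.003573 + 0.000108) = 35.54 kN.
Moment equilibrium about 1: M_1 = Σ(load moments about 1) − R_2·L = 328.6 − 35.54×7.9 = 47.89 kN·m.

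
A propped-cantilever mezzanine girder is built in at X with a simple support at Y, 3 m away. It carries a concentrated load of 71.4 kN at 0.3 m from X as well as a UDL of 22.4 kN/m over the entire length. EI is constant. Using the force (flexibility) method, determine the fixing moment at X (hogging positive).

Release the roller at Y. Primary structure: cantilever fixed at X.
Downward deflection at the released point Y due to the loads:
  point load 71.4 at a = 0.3: Pa²(3L − a)/(6EI) = 9.318/EI
  UDL 22.4: wL⁴/(8EI) = 226.8/EI
  δ_0 = 236.1/EI
Tip deflection under a unit load at Y: L³/(3EI) = 9/EI.
The prop prevents deflection at Y: R_Y = δ_0/δ_{YY} = 236.1/9 = 26.24 kN.
Moment equilibrium about X: M_X = Σ(load moments about X) − R_Y·L = 122.2 − 26.24×3 = 43.51 kN·m.

M_X = 43.51 kN·m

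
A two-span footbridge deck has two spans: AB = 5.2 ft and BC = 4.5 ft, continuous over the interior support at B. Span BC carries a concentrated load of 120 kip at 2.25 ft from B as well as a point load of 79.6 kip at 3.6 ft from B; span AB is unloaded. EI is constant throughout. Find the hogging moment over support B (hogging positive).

M_B = 62.92 kip·ft

Insert a hinge at B; M_B is the redundant, and each span becomes simply supported.
End slopes at the hinge B, treating each span as simply supported:
  span BC: point load 120 at a = 2.25: Pab(L + b)/(6LEI) = 151.9/EI
  span BC: point load 79.6 at a = 3.6: Pab(L + b)/(6LEI) = 51.58/EI
  relative rotation θ_0 = (0 + 203.5)/EI = 203.5/EI
A unit hogging moment at B produces rotation L₁/(3EI) + L₂/(3EI) = 3.233/EI.
Compatibility: M_B·(L₁+L₂)/(3EI) = θ_0, giving M_B = 62.92 kip·ft (hogging).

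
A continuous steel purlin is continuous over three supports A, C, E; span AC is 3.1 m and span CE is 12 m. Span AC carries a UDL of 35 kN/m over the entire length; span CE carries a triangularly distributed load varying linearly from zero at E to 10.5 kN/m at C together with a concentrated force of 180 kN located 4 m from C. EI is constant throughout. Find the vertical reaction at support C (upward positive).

R_C = 381.3 kN

Insert a hinge at C; M_C is the redundant, and each span becomes simply supported.
End slopes at the hinge C, treating each span as simply supported:
  span AC: UDL 35: wL³/(24EI) = 43.45/EI
  span CE: triangular load, peak 10.5: w₀L³/(45EI) = 403.2/EI
  span CE: point load 180 at a = 4: Pab(L + b)/(6LEI) = 1600/EI
  relative rotation θ_0 = (43.45 + 2003)/EI = 2047/EI
A unit hogging moment at C produces rotation L₁/(3EI) + L₂/(3EI) = 5.033/EI.
Compatibility: M_C·(L₁+L₂)/(3EI) = θ_0, giving M_C = 406.6 kN·m (hogging).
Span AC, ΣM about A with M_C applied at C: R_C^{AC}·3.1 = 168.2 + 406.6, so R_C^{AC} = 185.4 kN and R_A = 108.5 − 185.4 = -76.92 kN.
Span CE, ΣM about E: R_C^{CE}·12 = 1944 + 406.6, so R_C^{CE} = 195.9 kN and R_E = 243 − 195.9 = 47.12 kN.
R_C = 185.4 + 195.9 = 381.3 kN.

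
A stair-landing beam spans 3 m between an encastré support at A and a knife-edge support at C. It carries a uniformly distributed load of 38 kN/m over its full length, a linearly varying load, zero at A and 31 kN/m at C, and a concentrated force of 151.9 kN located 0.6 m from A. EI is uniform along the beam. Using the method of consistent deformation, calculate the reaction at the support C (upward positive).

Release the roller at C. Primary structure: cantilever fixed at A.
Downward deflection at the released point C due to the loads:
  UDL 38: wL⁴/(8EI) = 384.8/EI
  triangular load, peak 31 at the free end: 11w₀L⁴/(120EI) = 230.2/EI
  point load 151.9 at a = 0.6: Pa²(3L − a)/(6EI) = 76.56/EI
  δ_0 = 691.5/EI
Flexibility coefficient — unit upward force at C: δ_{CC} = L³/(3EI) = 9/EI.
The prop prevents deflection at C: R_C = δ_0/δ_{CC} = 691.5/9 = 76.83 kN.

R_C = 76.83 kN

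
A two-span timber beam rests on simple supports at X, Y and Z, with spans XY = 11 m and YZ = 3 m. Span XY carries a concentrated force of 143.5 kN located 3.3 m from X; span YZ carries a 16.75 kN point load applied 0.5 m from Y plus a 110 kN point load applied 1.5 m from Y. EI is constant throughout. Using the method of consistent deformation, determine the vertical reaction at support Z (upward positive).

Insert a hinge at Y; M_Y is the redundant, and each span becomes simply supported.
End slopes at the hinge Y, treating each span as simply supported:
  span XY: point load 143.5 at a = 3.3: Pab(L + a)/(6LEI) = 790/EI
  span YZ: point load 16.75 at a = 0.5: Pab(L + b)/(6LEI) = 6.398/EI
  span YZ: point load 110 at a = 1.5: Pab(L + b)/(6LEI) = 61.88/EI
  relative rotation θ_0 = (790 + 68.27)/EI = 858.3/EI
A unit hogging moment at Y produces rotation L₁/(3EI) + L₂/(3EI) = 4.667/EI.
Compatibility: M_Y·(L₁+L₂)/(3EI) = θ_0, giving M_Y = 183.9 kN·m (hogging).
Span YZ, ΣM about Z: R_Y^{YZ}·3 = 206.9 + 183.9, so R_Y^{YZ} = 130.3 kN and R_Z = 126.8 − 130.3 = -3.516 kN.

R_Z = -3.516 kN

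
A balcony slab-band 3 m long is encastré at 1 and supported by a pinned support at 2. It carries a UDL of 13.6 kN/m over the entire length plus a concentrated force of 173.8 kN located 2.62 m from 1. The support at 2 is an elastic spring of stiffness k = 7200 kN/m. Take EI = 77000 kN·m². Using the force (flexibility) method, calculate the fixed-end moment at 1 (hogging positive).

Take the reaction at 2 as the redundant and release it; the primary structure is a cantilever fixed at 1.
Primary-structure tip deflection at 2 by superposition:
  UDL 13.6: wL⁴/(8EI) = 137.7/EI
  point load 173.8 at a = 2.62: Pa²(3L − a)/(6EI) = 1269/EI
  δ_0 = 1406/EI
Tip deflection under a unit load at 2: L³/(3EI) = 9/EI.
With EI = 77000 kN·m²: δ_0 = 0.018264 m and δ_{22} = 0.000117 m/kN.
Compatibility — the spring shortens by R_2/k under the reaction it provides: δ_0 − R_2·δ_{22} = R_2/k. With 1/k = 0.000139 m/kN, R_2 = δ_0 / (δ_{22} + 1/k) = 0.018264 / (0.000117 + 0.000139) = 71.41 kN.
Moment equilibrium about 1: M_1 = Σ(load moments about 1) − R_2·L = 516.6 − 71.41×3 = 302.3 kN·m.

M_1 = 302.3 kN·m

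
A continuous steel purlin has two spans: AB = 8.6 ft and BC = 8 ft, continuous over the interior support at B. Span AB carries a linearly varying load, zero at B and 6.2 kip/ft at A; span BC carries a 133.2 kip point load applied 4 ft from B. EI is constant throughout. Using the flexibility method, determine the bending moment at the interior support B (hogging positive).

M_B = 110.1 kip·ft

Insert a hinge at B; M_B is the redundant, and each span becomes simply supported.
End slopes at the hinge B, treating each span as simply supported:
  span AB: triangular load, peak 6.2: 7w₀L³/(360EI) = 76.68/EI
  span BC: point load 133.2 at a = 4: Pab(L + b)/(6LEI) = 532.8/EI
  relative rotation θ_0 = (76.68 + 532.8)/EI = 609.5/EI
A unit hogging moment at B produces rotation L₁/(3EI) + L₂/(3EI) = 5.533/EI.
Compatibility: M_B·(L₁+L₂)/(3EI) = θ_0, giving M_B = 110.1 kip·ft (hogging).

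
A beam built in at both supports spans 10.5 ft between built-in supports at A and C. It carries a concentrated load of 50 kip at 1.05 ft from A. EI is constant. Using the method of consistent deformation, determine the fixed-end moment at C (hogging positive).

Take the two fixed-end moments M_A, M_C as redundants; the released structure is the simple span AC.
End rotations of the released simple span under the applied load (×1/EI):
  at A: point load 50 at a = 1.05: Pab(L + b)/(6LEI) = 157.1/EI
  at C: point load 50 at a = 1.05: Pab(L + a)/(6LEI) = 90.96/EI
  θ_A0 = 157.1/EI,  θ_C0 = 90.96/EI
Flexibility coefficients: a unit moment at one end gives L/(3EI) there and L/(6EI) at the far end, so f₁₁ = f₂₂ = 3.5/EI and f₁₂ = f₂₁ = 1.75/EI.
Compatibility — zero rotation at each built-in end:
  3.5 M_A + 1.75 M_C = 157.1
  1.75 M_A + 3.5 M_C = 90.96
Solving the pair gives M_A = 42.52 kip·ft and M_C = 4.725 kip·ft (hogging).

M_C = 4.725 kip·ft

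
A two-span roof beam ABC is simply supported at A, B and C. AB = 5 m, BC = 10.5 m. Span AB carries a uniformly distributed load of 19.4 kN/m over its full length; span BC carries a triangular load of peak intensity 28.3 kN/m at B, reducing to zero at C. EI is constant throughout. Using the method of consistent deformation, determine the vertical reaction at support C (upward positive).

R_C = 34.24 kN

Release continuity at B by inserting a hinge; the redundant is the internal moment M_B. The primary structure is two simply-supported spans AB and BC.
End slopes at the hinge B, treating each span as simply supported:
  span AB: UDL 19.4: wL³/(24EI) = 101/EI
  span BC: triangular load, peak 28.3: w₀L³/(45EI) = 728/EI
  relative rotation θ_0 = (101 + 728)/EI = 829.1/EI
A unit hogging moment at B produces rotation L₁/(3EI) + L₂/(3EI) = 5.167/EI.
Compatibility: M_B·(L₁+L₂)/(3EI) = θ_0, giving M_B = 160.5 kN·m (hogging).
Span BC, ΣM about C: R_B^{BC}·10.5 = 1040 + 160.5, so R_B^{BC} = 114.3 kN and R_C = 148.6 − 114.3 = 34.24 kN.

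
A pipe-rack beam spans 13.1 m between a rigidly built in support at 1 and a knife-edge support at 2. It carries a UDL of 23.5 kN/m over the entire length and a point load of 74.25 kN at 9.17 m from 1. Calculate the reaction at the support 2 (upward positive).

Take the reaction at 2 as the redundant and release it; the primary structure is a cantilever fixed at 1.
Free-end deflection of the primary structure under the applied loading (downward +):
  UDL 23.5: wL⁴/(8EI) = 86509/EI
  point load 74.25 at a = 9.17: Pa²(3L − a)/(6EI) = 31353/EI
  δ_0 = 117863/EI
Tip deflection under a unit load at 2: L³/(3EI) = 749.4/EI.
The prop prevents deflection at 2: R_2 = δ_0/δ_{22} = 117863/749.4 = 157.3 kN.

R_2 = 157.3 kN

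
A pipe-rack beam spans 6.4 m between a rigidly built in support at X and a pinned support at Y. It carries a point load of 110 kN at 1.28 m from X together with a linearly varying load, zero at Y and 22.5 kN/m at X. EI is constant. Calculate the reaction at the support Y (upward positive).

Remove the prop at Y; the released (primary) structure is a cantilever built in at X.
Downward deflection at the released point Y due to the loads:
  point load 110 at a = 1.28: Pa²(3L − a)/(6EI) = 538.3/EI
  triangular load, peak 22.5 at the fixed end: w₀L⁴/(30EI) = 1258/EI
  δ_0 = 1797/EI
Tip deflection under a unit load at Y: L³/(3EI) = 87.38/EI.
Compatibility at Y: δ_0 − R_Y·δ_{YY} = 0, so R_Y = 1797/87.38 = 20.56 kN.

R_Y = 20.56 kN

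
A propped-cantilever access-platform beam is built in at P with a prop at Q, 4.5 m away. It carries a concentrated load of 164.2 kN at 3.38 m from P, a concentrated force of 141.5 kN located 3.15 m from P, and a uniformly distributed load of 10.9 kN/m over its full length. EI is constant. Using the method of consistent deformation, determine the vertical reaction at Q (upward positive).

Remove the prop at Q; the released (primary) structure is a cantilever built in at P.
Primary-structure tip deflection at Q by superposition:
  point load 164.2 at a = 3.38: Pa²(3L − a)/(6EI) = 3164/EI
  point load 141.5 at a = 3.15: Pa²(3L − a)/(6EI) = 2422/EI
  UDL 10.9: wL⁴/(8EI) = 558.7/EI
  δ_0 = 6145/EI
Flexibility coefficient — unit upward force at Q: δ_{QQ} = L³/(3EI) = 30.38/EI.
The prop prevents deflection at Q: R_Q = δ_0/δ_{QQ} = 6145/30.38 = 202.3 kN.

R_Q = 202.3 kN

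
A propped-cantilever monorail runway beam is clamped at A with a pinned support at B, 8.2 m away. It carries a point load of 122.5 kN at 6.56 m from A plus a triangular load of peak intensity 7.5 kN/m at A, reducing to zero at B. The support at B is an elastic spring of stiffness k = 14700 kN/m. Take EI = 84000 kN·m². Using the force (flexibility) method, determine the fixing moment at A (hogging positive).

Remove the prop at B; the released (primary) structure is a cantilever built in at A.
Deflection at B on the released cantilever, summing each load's contribution:
  point load 122.5 at a = 6.56: Pa²(3L − a)/(6EI) = 15850/EI
  triangular load, peak 7.5 at the fixed end: w₀L⁴/(30EI) = 1130/EI
  δ_0 = 16980/EI
Flexibility coefficient — unit upward force at B: δ_{BB} = L³/(3EI) = 183.8/EI.
With EI = 84000 kN·m²: δ_0 = 0.20215 m and δ_{BB} = 0.002188 m/kN.
Compatibility — the spring shortens by R_B/k under the reaction it provides: δ_0 − R_B·δ_{BB} = R_B/k. With 1/k = 0.000068 m/kN, R_B = δ_0 / (δ_{BB} + 1/k) = 0.20215 / (0.002188 + 0.000068) = 89.6 kN.
Moment equilibrium about A: M_A = Σ(load moments about A) − R_B·L = 887.6 − 89.6×8.2 = 152.9 kN·m.

M_A = 152.9 kN·m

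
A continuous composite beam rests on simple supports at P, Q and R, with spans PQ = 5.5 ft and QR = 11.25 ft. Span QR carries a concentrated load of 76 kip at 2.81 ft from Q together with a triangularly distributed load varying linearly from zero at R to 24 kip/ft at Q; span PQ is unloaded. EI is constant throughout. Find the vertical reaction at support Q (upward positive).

R_Q = 209.3 kip

Insert a hinge at Q; M_Q is the redundant, and each span becomes simply supported.
End slopes at the hinge Q, treating each span as simply supported:
  span QR: point load 76 at a = 2.81: Pab(L + b)/(6LEI) = 525.8/EI
  span QR: triangular load, peak 24: w₀L³/(45EI) = 759.4/EI
  relative rotation θ_0 = (0 + 1285)/EI = 1285/EI
A unit hogging moment at Q produces rotation L₁/(3EI) + L₂/(3EI) = 5.583/EI.
Slope continuity at Q: θ_0 = M_Q·5.583/EI, so M_Q = 1285/5.583 = 230.2 kip·ft (hogging).
Span PQ, ΣM about P with M_Q applied at Q: R_Q^{PQ}·5.5 = 0 + 230.2, so R_Q^{PQ} = 41.85 kip and R_P = 0 − 41.85 = -41.85 kip.
Span QR, ΣM about R: R_Q^{QR}·11.25 = 1654 + 230.2, so R_Q^{QR} = 167.5 kip and R_R = 211 − 167.5 = 43.52 kip.
R_Q = 41.85 + 167.5 = 209.3 kip.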